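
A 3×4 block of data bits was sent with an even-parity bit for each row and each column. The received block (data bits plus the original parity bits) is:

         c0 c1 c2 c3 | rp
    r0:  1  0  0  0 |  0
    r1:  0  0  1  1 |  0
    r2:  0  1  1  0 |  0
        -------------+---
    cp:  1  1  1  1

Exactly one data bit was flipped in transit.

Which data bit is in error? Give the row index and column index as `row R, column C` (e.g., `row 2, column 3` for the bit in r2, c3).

Recompute each row's even parity and compare to rp:
  r0: data parity 1, sent rp 0 → mismatch
  r1: data parity 0, sent rp 0 → ok
  r2: data parity 0, sent rp 0 → ok
Recompute each column's even parity and compare to cp:
  c0: data parity 1, sent cp 1 → ok
  c1: data parity 1, sent cp 1 → ok
  c2: data parity 0, sent cp 1 → mismatch
  c3: data parity 1, sent cp 1 → ok
Exactly one row (r0) and one column (c2) fail → the flipped bit is at their intersection.

row 0, column 2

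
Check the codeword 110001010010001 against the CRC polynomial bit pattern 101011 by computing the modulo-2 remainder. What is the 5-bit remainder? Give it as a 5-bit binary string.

00000

Modulo-2 division of 110001010010001 by 101011:
  pos 0: 110001 XOR 101011 = 011010
  pos 1: 110100 XOR 101011 = 011111
  pos 2: 111111 XOR 101011 = 010100
  pos 3: 101000 XOR 101011 = 000011
  pos 7: 110100 XOR 101011 = 011111
  pos 8: 111110 XOR 101011 = 010101
  pos 9: 101011 XOR 101011 = 000000
Remainder = 00000 (zero — the frame passes the CRC check).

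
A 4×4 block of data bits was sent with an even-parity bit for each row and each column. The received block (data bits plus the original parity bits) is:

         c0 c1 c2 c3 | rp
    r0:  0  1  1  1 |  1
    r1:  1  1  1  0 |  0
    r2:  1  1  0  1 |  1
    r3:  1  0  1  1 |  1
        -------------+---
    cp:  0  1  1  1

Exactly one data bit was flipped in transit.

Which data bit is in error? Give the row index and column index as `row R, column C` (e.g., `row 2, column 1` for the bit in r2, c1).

row 1, column 0

Recompute each row's even parity and compare to rp:
  r0: data parity 1, sent rp 1 → ok
  r1: data parity 1, sent rp 0 → mismatch
  r2: data parity 1, sent rp 1 → ok
  r3: data parity 1, sent rp 1 → ok
Recompute each column's even parity and compare to cp:
  c0: data parity 1, sent cp 0 → mismatch
  c1: data parity 1, sent cp 1 → ok
  c2: data parity 1, sent cp 1 → ok
  c3: data parity 1, sent cp 1 → ok
Exactly one row (r1) and one column (c0) fail → the flipped bit is at their intersection.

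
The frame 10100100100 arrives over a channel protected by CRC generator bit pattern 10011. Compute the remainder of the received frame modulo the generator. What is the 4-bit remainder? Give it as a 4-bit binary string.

0000

Modulo-2 division of 10100100100 by 10011:
  pos 0: 10100 XOR 10011 = 00111
  pos 2: 11110 XOR 10011 = 01101
  pos 3: 11010 XOR 10011 = 01001
  pos 4: 10011 XOR 10011 = 00000
Remainder = 0000 (zero — the frame passes the CRC check).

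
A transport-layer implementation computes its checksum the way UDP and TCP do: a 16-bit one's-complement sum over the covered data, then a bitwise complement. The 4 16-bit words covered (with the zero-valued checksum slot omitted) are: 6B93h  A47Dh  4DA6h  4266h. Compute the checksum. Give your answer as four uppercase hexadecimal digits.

5FE2

One's-complement addition (fold any carry out of bit 15 back into bit 0):
  0x6B93 + 0xA47D = 0x11010 → wrap carry → 0x1011
  0x1011 + 0x4DA6 = 0x05DB7
  0x5DB7 + 0x4266 = 0x0A01D
One's-complement sum = 0xA01D.
Checksum = ~0xA01D & 0xFFFF = 0x5FE2.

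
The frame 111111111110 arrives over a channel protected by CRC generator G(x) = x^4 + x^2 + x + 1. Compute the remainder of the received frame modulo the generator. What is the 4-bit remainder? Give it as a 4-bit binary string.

Modulo-2 division of 111111111110 by 10111:
  pos 0: 11111 XOR 10111 = 01000
  pos 1: 10001 XOR 10111 = 00110
  pos 3: 11011 XOR 10111 = 01100
  pos 4: 11001 XOR 10111 = 01110
  pos 5: 11101 XOR 10111 = 01010
  pos 6: 10101 XOR 10111 = 00010
Remainder = 0100 (nonzero — an error is detected).

0100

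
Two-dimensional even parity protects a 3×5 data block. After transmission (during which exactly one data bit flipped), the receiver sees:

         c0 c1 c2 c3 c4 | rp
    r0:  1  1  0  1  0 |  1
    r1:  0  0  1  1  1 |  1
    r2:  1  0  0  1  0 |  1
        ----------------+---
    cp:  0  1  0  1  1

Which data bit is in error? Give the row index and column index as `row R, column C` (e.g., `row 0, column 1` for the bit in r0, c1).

Recompute each row's even parity and compare to rp:
  r0: data parity 1, sent rp 1 → ok
  r1: data parity 1, sent rp 1 → ok
  r2: data parity 0, sent rp 1 → mismatch
Recompute each column's even parity and compare to cp:
  c0: data parity 0, sent cp 0 → ok
  c1: data parity 1, sent cp 1 → ok
  c2: data parity 1, sent cp 0 → mismatch
  c3: data parity 1, sent cp 1 → ok
  c4: data parity 1, sent cp 1 → ok
Exactly one row (r2) and one column (c2) fail → the flipped bit is at their intersection.

row 2, column 2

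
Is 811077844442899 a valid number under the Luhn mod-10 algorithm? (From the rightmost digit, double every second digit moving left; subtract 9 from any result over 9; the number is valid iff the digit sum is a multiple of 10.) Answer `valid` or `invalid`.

From the right, keep odd positions and double even positions (subtract 9 from any doubled value over 9):
  doubled (positions 2,4,...): 9 4 8 8 5 0 2 → sum 36
  kept (positions 1,3,...): 9 8 4 4 8 7 1 8 → sum 49
Total = 85.
85 mod 10 = 5, so the number is invalid.

invalid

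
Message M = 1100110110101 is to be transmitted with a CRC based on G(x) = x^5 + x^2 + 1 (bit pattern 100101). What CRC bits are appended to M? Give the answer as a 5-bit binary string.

00000

Append 5 zeros: 110011011010100000. Divide by 100101 (XOR where the leading bit is 1):
  pos 0: 110011 XOR 100101 = 010110
  pos 1: 101100 XOR 100101 = 001001
  pos 3: 100111 XOR 100101 = 000010
  pos 7: 100101 XOR 100101 = 000000
Remainder (last 5 bits) = 00000. This is the CRC / FCS.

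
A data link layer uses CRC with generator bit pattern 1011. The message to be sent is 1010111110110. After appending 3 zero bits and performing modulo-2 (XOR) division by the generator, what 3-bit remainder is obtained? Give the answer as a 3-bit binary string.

Append 3 zeros: 1010111110110000. Divide by 1011 (XOR where the leading bit is 1):
  pos 0: 1010 XOR 1011 = 0001
  pos 3: 1111 XOR 1011 = 0100
  pos 4: 1001 XOR 1011 = 0010
  pos 6: 1010 XOR 1011 = 0001
  pos 9: 1110 XOR 1011 = 0101
  pos 10: 1010 XOR 1011 = 0001
Remainder (last 3 bits) = 100. This is the CRC / FCS.

100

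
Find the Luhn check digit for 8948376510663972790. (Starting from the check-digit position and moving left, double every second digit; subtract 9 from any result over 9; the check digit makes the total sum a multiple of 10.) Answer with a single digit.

Partial digits right→left: 0 9 7 2 7 9 3 6 6 0 1 5 6 7 3 8 4 9 8
Double every second digit counting from the check-digit position (so the 1st, 3rd, 5th, ... of the partial from the right).
  doubled (with −9 where >9): 0 5 5 6 3 2 3 6 8 7 → sum 45
  kept as-is: 9 2 9 6 0 5 7 8 9 → sum 55
Total = 45 + 55 = 100.
Check digit = (10 − (100 mod 10)) mod 10 = 0.

0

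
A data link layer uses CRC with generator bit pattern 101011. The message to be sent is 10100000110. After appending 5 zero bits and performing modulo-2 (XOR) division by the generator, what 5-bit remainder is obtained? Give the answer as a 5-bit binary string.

Append 5 zeros: 1010000011000000. Divide by 101011 (XOR where the leading bit is 1):
  pos 0: 101000 XOR 101011 = 000011
  pos 4: 110011 XOR 101011 = 011000
  pos 5: 110000 XOR 101011 = 011011
  pos 6: 110110 XOR 101011 = 011101
  pos 7: 111010 XOR 101011 = 010001
  pos 8: 100010 XOR 101011 = 001001
  pos 10: 100100 XOR 101011 = 001111
Remainder (last 5 bits) = 01111. This is the CRC / FCS.

01111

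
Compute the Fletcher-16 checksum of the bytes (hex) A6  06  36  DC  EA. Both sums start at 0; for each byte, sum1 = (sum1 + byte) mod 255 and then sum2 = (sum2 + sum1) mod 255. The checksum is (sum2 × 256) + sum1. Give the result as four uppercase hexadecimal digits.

A0AA

Running sums (mod 255):
  after byte 0 (A6): sum1=166, sum2=166
  after byte 1 (06): sum1=172, sum2=83
  after byte 2 (36): sum1=226, sum2=54
  after byte 3 (DC): sum1=191, sum2=245
  after byte 4 (EA): sum1=170, sum2=160
Checksum = sum2·256 + sum1 = 160·256 + 170 = 41130 = 0xA0AA.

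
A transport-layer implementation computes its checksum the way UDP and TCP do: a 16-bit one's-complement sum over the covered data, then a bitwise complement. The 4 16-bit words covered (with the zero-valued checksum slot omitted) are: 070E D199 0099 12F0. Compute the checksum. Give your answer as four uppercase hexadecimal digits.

13CF

One's-complement addition (fold any carry out of bit 15 back into bit 0):
  0x070E + 0xD199 = 0x0D8A7
  0xD8A7 + 0x0099 = 0x0D940
  0xD940 + 0x12F0 = 0x0EC30
One's-complement sum = 0xEC30.
Checksum = ~0xEC30 & 0xFFFF = 0x13CF.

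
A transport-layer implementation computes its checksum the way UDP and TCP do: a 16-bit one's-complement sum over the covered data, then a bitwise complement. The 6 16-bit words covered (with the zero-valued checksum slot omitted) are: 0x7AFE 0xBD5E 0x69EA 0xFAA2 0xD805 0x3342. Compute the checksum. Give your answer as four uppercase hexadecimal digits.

One's-complement addition (fold any carry out of bit 15 back into bit 0):
  0x7AFE + 0xBD5E = 0x1385C → wrap carry → 0x385D
  0x385D + 0x69EA = 0x0A247
  0xA247 + 0xFAA2 = 0x19CE9 → wrap carry → 0x9CEA
  0x9CEA + 0xD805 = 0x174EF → wrap carry → 0x74F0
  0x74F0 + 0x3342 = 0x0A832
One's-complement sum = 0xA832.
Checksum = ~0xA832 & 0xFFFF = 0x57CD.

57CD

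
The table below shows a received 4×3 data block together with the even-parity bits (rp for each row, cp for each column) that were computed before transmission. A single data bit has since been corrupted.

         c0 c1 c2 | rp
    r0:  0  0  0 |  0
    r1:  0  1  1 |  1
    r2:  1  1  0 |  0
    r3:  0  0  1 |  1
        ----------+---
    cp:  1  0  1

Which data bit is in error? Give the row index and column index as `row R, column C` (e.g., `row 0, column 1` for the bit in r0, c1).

row 1, column 2

Recompute each row's even parity and compare to rp:
  r0: data parity 0, sent rp 0 → ok
  r1: data parity 0, sent rp 1 → mismatch
  r2: data parity 0, sent rp 0 → ok
  r3: data parity 1, sent rp 1 → ok
Recompute each column's even parity and compare to cp:
  c0: data parity 1, sent cp 1 → ok
  c1: data parity 0, sent cp 0 → ok
  c2: data parity 0, sent cp 1 → mismatch
Exactly one row (r1) and one column (c2) fail → the flipped bit is at their intersection.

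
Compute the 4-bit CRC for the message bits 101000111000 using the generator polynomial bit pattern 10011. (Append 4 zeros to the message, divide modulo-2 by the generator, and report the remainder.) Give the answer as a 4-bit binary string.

1000

Append 4 zeros: 1010001110000000. Divide by 10011 (XOR where the leading bit is 1):
  pos 0: 10100 XOR 10011 = 00111
  pos 2: 11101 XOR 10011 = 01110
  pos 3: 11101 XOR 10011 = 01110
  pos 4: 11101 XOR 10011 = 01110
  pos 5: 11100 XOR 10011 = 01111
  pos 6: 11110 XOR 10011 = 01101
  pos 7: 11010 XOR 10011 = 01001
  pos 8: 10010 XOR 10011 = 00001
Remainder (last 4 bits) = 1000. This is the CRC / FCS.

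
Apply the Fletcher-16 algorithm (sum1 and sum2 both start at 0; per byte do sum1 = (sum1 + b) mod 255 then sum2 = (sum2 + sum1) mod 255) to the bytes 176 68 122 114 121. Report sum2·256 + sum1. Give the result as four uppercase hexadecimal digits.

525B

Running sums (mod 255):
  after byte 0 (176): sum1=176, sum2=176
  after byte 1 (68): sum1=244, sum2=165
  after byte 2 (122): sum1=111, sum2=21
  after byte 3 (114): sum1=225, sum2=246
  after byte 4 (121): sum1=91, sum2=82
Checksum = sum2·256 + sum1 = 82·256 + 91 = 21083 = 0x525B.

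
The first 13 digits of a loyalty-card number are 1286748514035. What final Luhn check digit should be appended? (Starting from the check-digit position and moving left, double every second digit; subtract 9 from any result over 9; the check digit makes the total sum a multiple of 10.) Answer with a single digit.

2

Partial digits right→left: 5 3 0 4 1 5 8 4 7 6 8 2 1
Double every second digit counting from the check-digit position (so the 1st, 3rd, 5th, ... of the partial from the right).
  doubled (with −9 where >9): 1 0 2 7 5 7 2 → sum 24
  kept as-is: 3 4 5 4 6 2 → sum 24
Total = 24 + 24 = 48.
Check digit = (10 − (48 mod 10)) mod 10 = 2.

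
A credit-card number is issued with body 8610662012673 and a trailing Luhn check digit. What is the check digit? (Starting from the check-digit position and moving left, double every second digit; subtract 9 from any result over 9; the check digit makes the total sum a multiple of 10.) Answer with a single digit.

2

Partial digits right→left: 3 7 6 2 1 0 2 6 6 0 1 6 8
Double every second digit counting from the check-digit position (so the 1st, 3rd, 5th, ... of the partial from the right).
  doubled (with −9 where >9): 6 3 2 4 3 2 7 → sum 27
  kept as-is: 7 2 0 6 0 6 → sum 21
Total = 27 + 21 = 48.
Check digit = (10 − (48 mod 10)) mod 10 = 2.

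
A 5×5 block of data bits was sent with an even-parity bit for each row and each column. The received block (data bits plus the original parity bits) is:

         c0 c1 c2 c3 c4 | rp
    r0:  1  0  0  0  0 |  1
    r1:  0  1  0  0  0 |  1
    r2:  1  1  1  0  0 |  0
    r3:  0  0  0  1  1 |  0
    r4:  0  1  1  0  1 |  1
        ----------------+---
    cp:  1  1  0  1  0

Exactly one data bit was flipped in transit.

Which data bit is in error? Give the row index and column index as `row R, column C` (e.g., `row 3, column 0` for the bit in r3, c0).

row 2, column 0

Recompute each row's even parity and compare to rp:
  r0: data parity 1, sent rp 1 → ok
  r1: data parity 1, sent rp 1 → ok
  r2: data parity 1, sent rp 0 → mismatch
  r3: data parity 0, sent rp 0 → ok
  r4: data parity 1, sent rp 1 → ok
Recompute each column's even parity and compare to cp:
  c0: data parity 0, sent cp 1 → mismatch
  c1: data parity 1, sent cp 1 → ok
  c2: data parity 0, sent cp 0 → ok
  c3: data parity 1, sent cp 1 → ok
  c4: data parity 0, sent cp 0 → ok
Exactly one row (r2) and one column (c0) fail → the flipped bit is at their intersection.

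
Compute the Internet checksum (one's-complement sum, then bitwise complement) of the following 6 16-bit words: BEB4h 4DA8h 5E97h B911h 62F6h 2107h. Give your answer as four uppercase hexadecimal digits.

One's-complement addition (fold any carry out of bit 15 back into bit 0):
  0xBEB4 + 0x4DA8 = 0x10C5C → wrap carry → 0x0C5D
  0x0C5D + 0x5E97 = 0x06AF4
  0x6AF4 + 0xB911 = 0x12405 → wrap carry → 0x2406
  0x2406 + 0x62F6 = 0x086FC
  0x86FC + 0x2107 = 0x0A803
One's-complement sum = 0xA803.
Checksum = ~0xA803 & 0xFFFF = 0x57FC.

57FC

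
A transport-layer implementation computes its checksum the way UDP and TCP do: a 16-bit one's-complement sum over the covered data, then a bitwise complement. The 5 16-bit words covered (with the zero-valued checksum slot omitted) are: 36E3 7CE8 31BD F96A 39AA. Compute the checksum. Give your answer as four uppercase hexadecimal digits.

E761

One's-complement addition (fold any carry out of bit 15 back into bit 0):
  0x36E3 + 0x7CE8 = 0x0B3CB
  0xB3CB + 0x31BD = 0x0E588
  0xE588 + 0xF96A = 0x1DEF2 → wrap carry → 0xDEF3
  0xDEF3 + 0x39AA = 0x1189D → wrap carry → 0x189E
One's-complement sum = 0x189E.
Checksum = ~0x189E & 0xFFFF = 0xE761.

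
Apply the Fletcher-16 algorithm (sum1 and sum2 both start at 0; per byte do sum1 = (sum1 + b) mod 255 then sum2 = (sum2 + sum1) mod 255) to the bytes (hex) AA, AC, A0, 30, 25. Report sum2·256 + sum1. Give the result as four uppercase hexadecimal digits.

Running sums (mod 255):
  after byte 0 (AA): sum1=170, sum2=170
  after byte 1 (AC): sum1=87, sum2=2
  after byte 2 (A0): sum1=247, sum2=249
  after byte 3 (30): sum1=40, sum2=34
  after byte 4 (25): sum1=77, sum2=111
Checksum = sum2·256 + sum1 = 111·256 + 77 = 28493 = 0x6F4D.

6F4D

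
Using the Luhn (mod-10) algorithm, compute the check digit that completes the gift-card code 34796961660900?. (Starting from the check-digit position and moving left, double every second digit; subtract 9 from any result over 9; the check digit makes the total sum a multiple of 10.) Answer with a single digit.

Partial digits right→left: 0 0 9 0 6 6 1 6 9 6 9 7 4 3
Double every second digit counting from the check-digit position (so the 1st, 3rd, 5th, ... of the partial from the right).
  doubled (with −9 where >9): 0 9 3 2 9 9 8 → sum 40
  kept as-is: 0 0 6 6 6 7 3 → sum 28
Total = 40 + 28 = 68.
Check digit = (10 − (68 mod 10)) mod 10 = 2.

2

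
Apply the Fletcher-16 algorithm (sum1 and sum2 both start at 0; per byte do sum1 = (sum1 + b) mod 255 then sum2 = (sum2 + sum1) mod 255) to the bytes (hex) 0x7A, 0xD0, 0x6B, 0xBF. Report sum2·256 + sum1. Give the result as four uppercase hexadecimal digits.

F276

Running sums (mod 255):
  after byte 0 (0x7A): sum1=122, sum2=122
  after byte 1 (0xD0): sum1=75, sum2=197
  after byte 2 (0x6B): sum1=182, sum2=124
  after byte 3 (0xBF): sum1=118, sum2=242
Checksum = sum2·256 + sum1 = 242·256 + 118 = 62070 = 0xF276.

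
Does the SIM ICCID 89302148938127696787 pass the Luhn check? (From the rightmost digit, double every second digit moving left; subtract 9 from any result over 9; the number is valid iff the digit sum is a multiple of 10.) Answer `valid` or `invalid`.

valid

From the right, keep odd positions and double even positions (subtract 9 from any doubled value over 9):
  doubled (positions 2,4,...): 7 3 3 4 7 9 8 4 6 7 → sum 58
  kept (positions 1,3,...): 7 7 9 7 1 3 8 1 0 9 → sum 52
Total = 110.
110 mod 10 = 0, so the number is valid.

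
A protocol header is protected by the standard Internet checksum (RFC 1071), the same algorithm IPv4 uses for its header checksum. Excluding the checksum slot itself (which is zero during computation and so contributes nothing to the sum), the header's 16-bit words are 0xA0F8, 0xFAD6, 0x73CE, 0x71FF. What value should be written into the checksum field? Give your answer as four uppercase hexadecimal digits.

7E62

One's-complement addition (fold any carry out of bit 15 back into bit 0):
  0xA0F8 + 0xFAD6 = 0x19BCE → wrap carry → 0x9BCF
  0x9BCF + 0x73CE = 0x10F9D → wrap carry → 0x0F9E
  0x0F9E + 0x71FF = 0x0819D
One's-complement sum = 0x819D.
Checksum = ~0x819D & 0xFFFF = 0x7E62.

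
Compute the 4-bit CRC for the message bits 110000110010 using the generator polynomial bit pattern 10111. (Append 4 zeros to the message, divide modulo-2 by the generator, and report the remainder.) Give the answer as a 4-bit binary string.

1011

Append 4 zeros: 1100001100100000. Divide by 10111 (XOR where the leading bit is 1):
  pos 0: 11000 XOR 10111 = 01111
  pos 1: 11110 XOR 10111 = 01001
  pos 2: 10011 XOR 10111 = 00100
  pos 4: 10010 XOR 10111 = 00101
  pos 6: 10101 XOR 10111 = 00010
  pos 9: 10000 XOR 10111 = 00111
  pos 11: 11100 XOR 10111 = 01011
Remainder (last 4 bits) = 1011. This is the CRC / FCS.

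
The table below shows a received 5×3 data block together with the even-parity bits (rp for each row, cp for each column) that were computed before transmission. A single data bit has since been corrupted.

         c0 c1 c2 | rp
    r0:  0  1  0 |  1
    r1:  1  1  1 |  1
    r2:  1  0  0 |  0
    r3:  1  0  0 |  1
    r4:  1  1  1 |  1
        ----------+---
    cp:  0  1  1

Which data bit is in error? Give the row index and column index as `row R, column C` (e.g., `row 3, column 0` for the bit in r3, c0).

Recompute each row's even parity and compare to rp:
  r0: data parity 1, sent rp 1 → ok
  r1: data parity 1, sent rp 1 → ok
  r2: data parity 1, sent rp 0 → mismatch
  r3: data parity 1, sent rp 1 → ok
  r4: data parity 1, sent rp 1 → ok
Recompute each column's even parity and compare to cp:
  c0: data parity 0, sent cp 0 → ok
  c1: data parity 1, sent cp 1 → ok
  c2: data parity 0, sent cp 1 → mismatch
Exactly one row (r2) and one column (c2) fail → the flipped bit is at their intersection.

row 2, column 2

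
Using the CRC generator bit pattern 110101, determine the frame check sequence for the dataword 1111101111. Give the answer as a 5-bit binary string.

10101

Append 5 zeros: 111110111100000. Divide by 110101 (XOR where the leading bit is 1):
  pos 0: 111110 XOR 110101 = 001011
  pos 2: 101111 XOR 110101 = 011010
  pos 3: 110101 XOR 110101 = 000000
  pos 9: 100000 XOR 110101 = 010101
Remainder (last 5 bits) = 10101. This is the CRC / FCS.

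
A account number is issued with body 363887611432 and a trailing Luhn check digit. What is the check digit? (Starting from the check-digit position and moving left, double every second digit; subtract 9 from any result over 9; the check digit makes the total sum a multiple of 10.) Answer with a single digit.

Partial digits right→left: 2 3 4 1 1 6 7 8 8 3 6 3
Double every second digit counting from the check-digit position (so the 1st, 3rd, 5th, ... of the partial from the right).
  doubled (with −9 where >9): 4 8 2 5 7 3 → sum 29
  kept as-is: 3 1 6 8 3 3 → sum 24
Total = 29 + 24 = 53.
Check digit = (10 − (53 mod 10)) mod 10 = 7.

7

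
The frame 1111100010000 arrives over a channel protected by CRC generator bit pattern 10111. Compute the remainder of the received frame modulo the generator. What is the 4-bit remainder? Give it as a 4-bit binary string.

0000

Modulo-2 division of 1111100010000 by 10111:
  pos 0: 11111 XOR 10111 = 01000
  pos 1: 10000 XOR 10111 = 00111
  pos 3: 11100 XOR 10111 = 01011
  pos 4: 10111 XOR 10111 = 00000
Remainder = 0000 (zero — the frame passes the CRC check).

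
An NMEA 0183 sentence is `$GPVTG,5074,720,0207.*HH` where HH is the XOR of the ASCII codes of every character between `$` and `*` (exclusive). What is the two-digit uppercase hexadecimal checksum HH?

66

XOR the ASCII codes of the payload characters:
  'G' = 0x47 → acc = 0x47
  'P' = 0x50 → acc = 0x17
  'V' = 0x56 → acc = 0x41
  'T' = 0x54 → acc = 0x15
  'G' = 0x47 → acc = 0x52
  ',' = 0x2C → acc = 0x7E
  '5' = 0x35 → acc = 0x4B
  '0' = 0x30 → acc = 0x7B
  '7' = 0x37 → acc = 0x4C
  '4' = 0x34 → acc = 0x78
  ',' = 0x2C → acc = 0x54
  '7' = 0x37 → acc = 0x63
  '2' = 0x32 → acc = 0x51
  '0' = 0x30 → acc = 0x61
  ',' = 0x2C → acc = 0x4D
  '0' = 0x30 → acc = 0x7D
  '2' = 0x32 → acc = 0x4F
  '0' = 0x30 → acc = 0x7F
  '7' = 0x37 → acc = 0x48
  '.' = 0x2E → acc = 0x66
Checksum = 0x66.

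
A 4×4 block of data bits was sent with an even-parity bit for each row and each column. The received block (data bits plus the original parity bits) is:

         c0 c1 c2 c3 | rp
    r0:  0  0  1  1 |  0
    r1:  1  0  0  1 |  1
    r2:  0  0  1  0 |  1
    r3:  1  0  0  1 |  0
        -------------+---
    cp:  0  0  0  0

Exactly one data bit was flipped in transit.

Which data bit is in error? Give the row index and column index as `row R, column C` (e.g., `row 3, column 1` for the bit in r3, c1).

Recompute each row's even parity and compare to rp:
  r0: data parity 0, sent rp 0 → ok
  r1: data parity 0, sent rp 1 → mismatch
  r2: data parity 1, sent rp 1 → ok
  r3: data parity 0, sent rp 0 → ok
Recompute each column's even parity and compare to cp:
  c0: data parity 0, sent cp 0 → ok
  c1: data parity 0, sent cp 0 → ok
  c2: data parity 0, sent cp 0 → ok
  c3: data parity 1, sent cp 0 → mismatch
Exactly one row (r1) and one column (c3) fail → the flipped bit is at their intersection.

row 1, column 3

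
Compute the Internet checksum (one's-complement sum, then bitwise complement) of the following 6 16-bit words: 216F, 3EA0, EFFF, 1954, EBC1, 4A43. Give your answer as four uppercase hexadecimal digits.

6097

One's-complement addition (fold any carry out of bit 15 back into bit 0):
  0x216F + 0x3EA0 = 0x0600F
  0x600F + 0xEFFF = 0x1500E → wrap carry → 0x500F
  0x500F + 0x1954 = 0x06963
  0x6963 + 0xEBC1 = 0x15524 → wrap carry → 0x5525
  0x5525 + 0x4A43 = 0x09F68
One's-complement sum = 0x9F68.
Checksum = ~0x9F68 & 0xFFFF = 0x6097.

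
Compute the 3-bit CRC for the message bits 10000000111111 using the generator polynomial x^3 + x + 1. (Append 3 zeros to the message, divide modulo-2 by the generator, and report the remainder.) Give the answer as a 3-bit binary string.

000

Append 3 zeros: 10000000111111000. Divide by 1011 (XOR where the leading bit is 1):
  pos 0: 1000 XOR 1011 = 0011
  pos 2: 1100 XOR 1011 = 0111
  pos 3: 1110 XOR 1011 = 0101
  pos 4: 1010 XOR 1011 = 0001
  pos 7: 1111 XOR 1011 = 0100
  pos 8: 1001 XOR 1011 = 0010
  pos 10: 1011 XOR 1011 = 0000
Remainder (last 3 bits) = 000. This is the CRC / FCS.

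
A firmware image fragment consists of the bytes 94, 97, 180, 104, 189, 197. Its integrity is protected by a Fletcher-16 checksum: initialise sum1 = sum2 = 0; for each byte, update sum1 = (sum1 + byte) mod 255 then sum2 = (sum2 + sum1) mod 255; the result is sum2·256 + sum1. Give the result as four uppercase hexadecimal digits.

6A60

Running sums (mod 255):
  after byte 0 (94): sum1=94, sum2=94
  after byte 1 (97): sum1=191, sum2=30
  after byte 2 (180): sum1=116, sum2=146
  after byte 3 (104): sum1=220, sum2=111
  after byte 4 (189): sum1=154, sum2=10
  after byte 5 (197): sum1=96, sum2=106
Checksum = sum2·256 + sum1 = 106·256 + 96 = 27232 = 0x6A60.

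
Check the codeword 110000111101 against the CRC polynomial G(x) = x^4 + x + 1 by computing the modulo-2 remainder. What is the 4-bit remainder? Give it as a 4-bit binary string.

0001

Modulo-2 division of 110000111101 by 10011:
  pos 0: 11000 XOR 10011 = 01011
  pos 1: 10110 XOR 10011 = 00101
  pos 3: 10111 XOR 10011 = 00100
  pos 5: 10011 XOR 10011 = 00000
Remainder = 0001 (nonzero — an error is detected).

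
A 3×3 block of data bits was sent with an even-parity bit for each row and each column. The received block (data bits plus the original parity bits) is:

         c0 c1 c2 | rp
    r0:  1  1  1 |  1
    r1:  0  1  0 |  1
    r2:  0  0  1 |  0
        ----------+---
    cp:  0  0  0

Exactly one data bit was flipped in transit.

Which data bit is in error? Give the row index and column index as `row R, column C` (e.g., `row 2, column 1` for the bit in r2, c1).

Recompute each row's even parity and compare to rp:
  r0: data parity 1, sent rp 1 → ok
  r1: data parity 1, sent rp 1 → ok
  r2: data parity 1, sent rp 0 → mismatch
Recompute each column's even parity and compare to cp:
  c0: data parity 1, sent cp 0 → mismatch
  c1: data parity 0, sent cp 0 → ok
  c2: data parity 0, sent cp 0 → ok
Exactly one row (r2) and one column (c0) fail → the flipped bit is at their intersection.

row 2, column 0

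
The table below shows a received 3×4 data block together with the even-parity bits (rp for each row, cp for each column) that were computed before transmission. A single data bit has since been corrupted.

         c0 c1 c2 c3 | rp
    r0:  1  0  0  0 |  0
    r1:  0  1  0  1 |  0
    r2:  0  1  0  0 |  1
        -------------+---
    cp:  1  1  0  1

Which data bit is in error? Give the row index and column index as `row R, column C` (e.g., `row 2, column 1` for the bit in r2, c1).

row 0, column 1

Recompute each row's even parity and compare to rp:
  r0: data parity 1, sent rp 0 → mismatch
  r1: data parity 0, sent rp 0 → ok
  r2: data parity 1, sent rp 1 → ok
Recompute each column's even parity and compare to cp:
  c0: data parity 1, sent cp 1 → ok
  c1: data parity 0, sent cp 1 → mismatch
  c2: data parity 0, sent cp 0 → ok
  c3: data parity 1, sent cp 1 → ok
Exactly one row (r0) and one column (c1) fail → the flipped bit is at their intersection.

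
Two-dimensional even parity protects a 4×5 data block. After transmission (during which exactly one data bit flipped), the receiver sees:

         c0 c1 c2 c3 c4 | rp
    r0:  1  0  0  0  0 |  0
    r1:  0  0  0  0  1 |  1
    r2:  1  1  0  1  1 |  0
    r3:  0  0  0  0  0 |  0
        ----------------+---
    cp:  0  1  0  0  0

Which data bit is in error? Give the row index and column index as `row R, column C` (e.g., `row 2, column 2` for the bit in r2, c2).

Recompute each row's even parity and compare to rp:
  r0: data parity 1, sent rp 0 → mismatch
  r1: data parity 1, sent rp 1 → ok
  r2: data parity 0, sent rp 0 → ok
  r3: data parity 0, sent rp 0 → ok
Recompute each column's even parity and compare to cp:
  c0: data parity 0, sent cp 0 → ok
  c1: data parity 1, sent cp 1 → ok
  c2: data parity 0, sent cp 0 → ok
  c3: data parity 1, sent cp 0 → mismatch
  c4: data parity 0, sent cp 0 → ok
Exactly one row (r0) and one column (c3) fail → the flipped bit is at their intersection.

row 0, column 3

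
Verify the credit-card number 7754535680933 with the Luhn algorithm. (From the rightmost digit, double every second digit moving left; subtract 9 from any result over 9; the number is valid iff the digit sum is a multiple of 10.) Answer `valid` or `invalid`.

valid

From the right, keep odd positions and double even positions (subtract 9 from any doubled value over 9):
  doubled (positions 2,4,...): 6 0 3 6 8 5 → sum 28
  kept (positions 1,3,...): 3 9 8 5 5 5 7 → sum 42
Total = 70.
70 mod 10 = 0, so the number is valid.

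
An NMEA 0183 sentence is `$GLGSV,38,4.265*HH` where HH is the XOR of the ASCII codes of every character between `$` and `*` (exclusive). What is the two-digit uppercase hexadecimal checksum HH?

69

XOR the ASCII codes of the payload characters:
  'G' = 0x47 → acc = 0x47
  'L' = 0x4C → acc = 0x0B
  'G' = 0x47 → acc = 0x4C
  'S' = 0x53 → acc = 0x1F
  'V' = 0x56 → acc = 0x49
  ',' = 0x2C → acc = 0x65
  '3' = 0x33 → acc = 0x56
  '8' = 0x38 → acc = 0x6E
  ',' = 0x2C → acc = 0x42
  '4' = 0x34 → acc = 0x76
  '.' = 0x2E → acc = 0x58
  '2' = 0x32 → acc = 0x6A
  '6' = 0x36 → acc = 0x5C
  '5' = 0x35 → acc = 0x69
Checksum = 0x69.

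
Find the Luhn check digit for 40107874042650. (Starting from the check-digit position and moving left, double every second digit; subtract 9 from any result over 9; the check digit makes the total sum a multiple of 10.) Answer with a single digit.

Partial digits right→left: 0 5 6 2 4 0 4 7 8 7 0 1 0 4
Double every second digit counting from the check-digit position (so the 1st, 3rd, 5th, ... of the partial from the right).
  doubled (with −9 where >9): 0 3 8 8 7 0 0 → sum 26
  kept as-is: 5 2 0 7 7 1 4 → sum 26
Total = 26 + 26 = 52.
Check digit = (10 − (52 mod 10)) mod 10 = 8.

8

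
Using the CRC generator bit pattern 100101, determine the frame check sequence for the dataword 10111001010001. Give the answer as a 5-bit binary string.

Append 5 zeros: 1011100101000100000. Divide by 100101 (XOR where the leading bit is 1):
  pos 0: 101110 XOR 100101 = 001011
  pos 2: 101101 XOR 100101 = 001000
  pos 4: 100001 XOR 100101 = 000100
  pos 7: 100000 XOR 100101 = 000101
  pos 10: 101100 XOR 100101 = 001001
  pos 12: 100100 XOR 100101 = 000001
Remainder (last 5 bits) = 00010. This is the CRC / FCS.

00010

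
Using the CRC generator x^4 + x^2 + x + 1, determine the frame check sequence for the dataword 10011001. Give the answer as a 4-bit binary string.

0011

Append 4 zeros: 100110010000. Divide by 10111 (XOR where the leading bit is 1):
  pos 0: 10011 XOR 10111 = 00100
  pos 2: 10000 XOR 10111 = 00111
  pos 4: 11110 XOR 10111 = 01001
  pos 5: 10010 XOR 10111 = 00101
  pos 7: 10100 XOR 10111 = 00011
Remainder (last 4 bits) = 0011. This is the CRC / FCS.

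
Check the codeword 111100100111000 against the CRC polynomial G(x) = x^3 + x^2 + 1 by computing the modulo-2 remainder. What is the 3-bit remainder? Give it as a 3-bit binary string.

Modulo-2 division of 111100100111000 by 1101:
  pos 0: 1111 XOR 1101 = 0010
  pos 2: 1000 XOR 1101 = 0101
  pos 3: 1011 XOR 1101 = 0110
  pos 4: 1100 XOR 1101 = 0001
  pos 7: 1011 XOR 1101 = 0110
  pos 8: 1101 XOR 1101 = 0000
Remainder = 000 (zero — the frame passes the CRC check).

000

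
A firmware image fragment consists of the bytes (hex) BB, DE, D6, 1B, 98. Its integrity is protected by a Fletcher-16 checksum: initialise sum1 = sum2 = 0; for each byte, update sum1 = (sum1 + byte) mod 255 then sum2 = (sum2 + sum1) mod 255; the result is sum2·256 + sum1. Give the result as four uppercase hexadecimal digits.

Running sums (mod 255):
  after byte 0 (BB): sum1=187, sum2=187
  after byte 1 (DE): sum1=154, sum2=86
  after byte 2 (D6): sum1=113, sum2=199
  after byte 3 (1B): sum1=140, sum2=84
  after byte 4 (98): sum1=37, sum2=121
Checksum = sum2·256 + sum1 = 121·256 + 37 = 31013 = 0x7925.

7925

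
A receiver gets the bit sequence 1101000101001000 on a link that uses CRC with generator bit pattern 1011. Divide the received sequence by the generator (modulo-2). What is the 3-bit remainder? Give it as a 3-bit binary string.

000

Modulo-2 division of 1101000101001000 by 1011:
  pos 0: 1101 XOR 1011 = 0110
  pos 1: 1100 XOR 1011 = 0111
  pos 2: 1110 XOR 1011 = 0101
  pos 3: 1010 XOR 1011 = 0001
  pos 6: 1101 XOR 1011 = 0110
  pos 7: 1100 XOR 1011 = 0111
  pos 8: 1110 XOR 1011 = 0101
  pos 9: 1011 XOR 1011 = 0000
Remainder = 000 (zero — the frame passes the CRC check).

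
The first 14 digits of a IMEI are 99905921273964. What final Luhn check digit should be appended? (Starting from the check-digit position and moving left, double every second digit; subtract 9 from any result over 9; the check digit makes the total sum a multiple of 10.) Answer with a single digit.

2

Partial digits right→left: 4 6 9 3 7 2 1 2 9 5 0 9 9 9
Double every second digit counting from the check-digit position (so the 1st, 3rd, 5th, ... of the partial from the right).
  doubled (with −9 where >9): 8 9 5 2 9 0 9 → sum 42
  kept as-is: 6 3 2 2 5 9 9 → sum 36
Total = 42 + 36 = 78.
Check digit = (10 − (78 mod 10)) mod 10 = 2.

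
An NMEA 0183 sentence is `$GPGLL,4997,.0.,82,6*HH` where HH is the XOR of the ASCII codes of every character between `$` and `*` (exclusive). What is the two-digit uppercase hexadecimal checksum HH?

5F

XOR the ASCII codes of the payload characters:
  'G' = 0x47 → acc = 0x47
  'P' = 0x50 → acc = 0x17
  'G' = 0x47 → acc = 0x50
  'L' = 0x4C → acc = 0x1C
  'L' = 0x4C → acc = 0x50
  ',' = 0x2C → acc = 0x7C
  '4' = 0x34 → acc = 0x48
  '9' = 0x39 → acc = 0x71
  '9' = 0x39 → acc = 0x48
  '7' = 0x37 → acc = 0x7F
  ',' = 0x2C → acc = 0x53
  '.' = 0x2E → acc = 0x7D
  '0' = 0x30 → acc = 0x4D
  '.' = 0x2E → acc = 0x63
  ',' = 0x2C → acc = 0x4F
  '8' = 0x38 → acc = 0x77
  '2' = 0x32 → acc = 0x45
  ',' = 0x2C → acc = 0x69
  '6' = 0x36 → acc = 0x5F
Checksum = 0x5F.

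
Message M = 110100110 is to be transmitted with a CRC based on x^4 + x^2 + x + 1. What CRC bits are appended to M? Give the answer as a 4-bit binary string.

Append 4 zeros: 1101001100000. Divide by 10111 (XOR where the leading bit is 1):
  pos 0: 11010 XOR 10111 = 01101
  pos 1: 11010 XOR 10111 = 01101
  pos 2: 11011 XOR 10111 = 01100
  pos 3: 11001 XOR 10111 = 01110
  pos 4: 11100 XOR 10111 = 01011
  pos 5: 10110 XOR 10111 = 00001
Remainder (last 4 bits) = 1000. This is the CRC / FCS.

1000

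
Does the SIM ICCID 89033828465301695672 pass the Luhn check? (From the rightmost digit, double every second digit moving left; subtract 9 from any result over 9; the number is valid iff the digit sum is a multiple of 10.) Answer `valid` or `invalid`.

From the right, keep odd positions and double even positions (subtract 9 from any doubled value over 9):
  doubled (positions 2,4,...): 5 1 3 0 1 8 4 6 0 7 → sum 35
  kept (positions 1,3,...): 2 6 9 1 3 6 8 8 3 9 → sum 55
Total = 90.
90 mod 10 = 0, so the number is valid.

valid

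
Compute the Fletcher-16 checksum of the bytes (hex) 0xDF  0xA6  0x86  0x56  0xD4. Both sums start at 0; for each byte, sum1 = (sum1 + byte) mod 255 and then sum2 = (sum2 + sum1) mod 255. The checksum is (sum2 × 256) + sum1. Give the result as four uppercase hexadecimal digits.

Running sums (mod 255):
  after byte 0 (0xDF): sum1=223, sum2=223
  after byte 1 (0xA6): sum1=134, sum2=102
  after byte 2 (0x86): sum1=13, sum2=115
  after byte 3 (0x56): sum1=99, sum2=214
  after byte 4 (0xD4): sum1=56, sum2=15
Checksum = sum2·256 + sum1 = 15·256 + 56 = 3896 = 0x0F38.

0F38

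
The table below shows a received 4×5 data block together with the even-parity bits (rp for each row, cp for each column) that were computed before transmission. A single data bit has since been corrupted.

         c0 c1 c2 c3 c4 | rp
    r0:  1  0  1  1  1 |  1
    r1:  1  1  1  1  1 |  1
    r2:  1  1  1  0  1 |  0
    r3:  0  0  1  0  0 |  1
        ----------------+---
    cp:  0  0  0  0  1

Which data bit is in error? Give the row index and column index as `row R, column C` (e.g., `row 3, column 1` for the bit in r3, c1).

row 0, column 0

Recompute each row's even parity and compare to rp:
  r0: data parity 0, sent rp 1 → mismatch
  r1: data parity 1, sent rp 1 → ok
  r2: data parity 0, sent rp 0 → ok
  r3: data parity 1, sent rp 1 → ok
Recompute each column's even parity and compare to cp:
  c0: data parity 1, sent cp 0 → mismatch
  c1: data parity 0, sent cp 0 → ok
  c2: data parity 0, sent cp 0 → ok
  c3: data parity 0, sent cp 0 → ok
  c4: data parity 1, sent cp 1 → ok
Exactly one row (r0) and one column (c0) fail → the flipped bit is at their intersection.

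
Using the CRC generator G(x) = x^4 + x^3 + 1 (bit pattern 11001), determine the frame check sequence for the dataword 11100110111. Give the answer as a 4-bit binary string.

1111

Append 4 zeros: 111001101110000. Divide by 11001 (XOR where the leading bit is 1):
  pos 0: 11100 XOR 11001 = 00101
  pos 2: 10111 XOR 11001 = 01110
  pos 3: 11100 XOR 11001 = 00101
  pos 5: 10111 XOR 11001 = 01110
  pos 6: 11101 XOR 11001 = 00100
  pos 8: 10000 XOR 11001 = 01001
  pos 9: 10010 XOR 11001 = 01011
  pos 10: 10110 XOR 11001 = 01111
Remainder (last 4 bits) = 1111. This is the CRC / FCS.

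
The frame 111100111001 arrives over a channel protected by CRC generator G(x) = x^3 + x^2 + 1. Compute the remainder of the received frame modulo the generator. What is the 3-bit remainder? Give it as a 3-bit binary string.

Modulo-2 division of 111100111001 by 1101:
  pos 0: 1111 XOR 1101 = 0010
  pos 2: 1000 XOR 1101 = 0101
  pos 3: 1011 XOR 1101 = 0110
  pos 4: 1101 XOR 1101 = 0000
  pos 8: 1001 XOR 1101 = 0100
Remainder = 100 (nonzero — an error is detected).

100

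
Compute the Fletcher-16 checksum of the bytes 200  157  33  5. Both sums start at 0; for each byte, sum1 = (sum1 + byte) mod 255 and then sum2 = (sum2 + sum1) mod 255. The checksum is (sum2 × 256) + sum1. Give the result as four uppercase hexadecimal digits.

Running sums (mod 255):
  after byte 0 (200): sum1=200, sum2=200
  after byte 1 (157): sum1=102, sum2=47
  after byte 2 (33): sum1=135, sum2=182
  after byte 3 (5): sum1=140, sum2=67
Checksum = sum2·256 + sum1 = 67·256 + 140 = 17292 = 0x438C.

438C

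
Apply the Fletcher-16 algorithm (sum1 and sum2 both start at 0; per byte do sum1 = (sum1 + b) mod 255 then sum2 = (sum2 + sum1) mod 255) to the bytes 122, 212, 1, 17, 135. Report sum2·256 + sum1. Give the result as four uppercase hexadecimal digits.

Running sums (mod 255):
  after byte 0 (122): sum1=122, sum2=122
  after byte 1 (212): sum1=79, sum2=201
  after byte 2 (1): sum1=80, sum2=26
  after byte 3 (17): sum1=97, sum2=123
  after byte 4 (135): sum1=232, sum2=100
Checksum = sum2·256 + sum1 = 100·256 + 232 = 25832 = 0x64E8.

64E8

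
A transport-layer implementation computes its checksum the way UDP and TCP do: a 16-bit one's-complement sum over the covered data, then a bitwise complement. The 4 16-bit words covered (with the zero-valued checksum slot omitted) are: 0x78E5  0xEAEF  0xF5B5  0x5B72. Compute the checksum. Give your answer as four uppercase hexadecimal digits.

4B02

One's-complement addition (fold any carry out of bit 15 back into bit 0):
  0x78E5 + 0xEAEF = 0x163D4 → wrap carry → 0x63D5
  0x63D5 + 0xF5B5 = 0x1598A → wrap carry → 0x598B
  0x598B + 0x5B72 = 0x0B4FD
One's-complement sum = 0xB4FD.
Checksum = ~0xB4FD & 0xFFFF = 0x4B02.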